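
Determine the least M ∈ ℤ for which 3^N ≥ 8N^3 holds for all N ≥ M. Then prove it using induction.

At N = 7: 2187 < 2744, so the inequality fails and M ≥ 8. We prove 3^N ≥ 8N^3 for all N ≥ 8.
For the base case N = 8: 3^N = 6561 and 8N^3 = 4096, so 6561 ≥ 4096.
Inductive step: suppose the statement holds for some m ≥ 8, so 3^m ≥ 8m^3.
Then 3^(m + 1) = 3·(3^m) ≥ 3·(8m^3).
Also, for m ≥ 8 we have 3·(8m^3) ≥ 8(m+1)^3, since 3 ≥ (1 + 1/m)^3 for all m ≥ 8.
Combining, 3^(m + 1) ≥ 8(m+1)^3.
By induction, the statement is established for all N ≥ 8.
Hence the smallest such M is 8.

M = 8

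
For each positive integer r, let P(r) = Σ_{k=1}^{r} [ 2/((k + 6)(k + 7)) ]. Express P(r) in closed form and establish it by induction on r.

P(r) = 2r/(7(r + 7))

We claim P(r) = 2r/(7(r + 7)) for all r ≥ 1.
When r = 1: P(1) = 1/28, and the closed form gives 1/28. They agree.
Inductive step: suppose the statement holds for some k ≥ 1, so P(k) = 2k/(7(k + 7)).
Then P(k+1) = P(k) + (2/((k + 7)(k + 8))) = (2k/(7(k + 7))) + (2/((k + 7)(k + 8))).
Simplifying, P(k+1) = 2(k + 1)/(7(k + 8)) = 2(k+1)/(7((k+1) + 7)),
which is the closed form with r = k+1.
Hence, by induction on r, the claim holds for every r ≥ 1.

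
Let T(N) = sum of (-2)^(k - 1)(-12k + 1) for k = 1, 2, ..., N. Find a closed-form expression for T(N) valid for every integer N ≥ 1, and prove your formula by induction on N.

We claim T(N) = (-2)^N(4N + 1) - 1 for all N ≥ 1.
Base case (N = 1): T(1) = -11, and the closed form gives -11. They agree.
Inductive step: suppose the statement holds for some k ≥ 1, so T(k) = (-2)^k(4k + 1) - 1.
Then T(k+1) = T(k) + ((-2)^k(-12k - 11)) = ((-2)^k(4k + 1) - 1) + ((-2)^k(-12k - 11)).
Simplifying, T(k+1) = -8(-2)^k·k - 10(-2)^k - 1 = (-2)^(k+1)(4(k+1) + 1) - 1,
which is the closed form with N = k+1.
By the principle of mathematical induction, the result holds for all N ≥ 1.

T(N) = (-2)^N(4N + 1) - 1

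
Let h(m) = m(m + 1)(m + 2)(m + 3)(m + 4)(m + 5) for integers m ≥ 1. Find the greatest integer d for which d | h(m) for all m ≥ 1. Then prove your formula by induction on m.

d = 720

Computing the first values: h(1) = 720 and h(2) = 5040; gcd(720, 5040) = 720, so d ≤ 720.
We prove 720 | m(m + 1)(m + 2)(m + 3)(m + 4)(m + 5) for all m ≥ 1 by induction on m.
When m = 1: h(1) = 720 = 720·(1), so 720 | h(1).
Suppose the result is true for m = k, i.e. 720 | h(k). Then
h(k+1) − h(k) = (k+1)·(k+2)·(k+3)·(k+4)·(k+5)·(k+6) − k·(k+1)·(k+2)·(k+3)·(k+4)·(k+5) = (k+1)·(k+2)·(k+3)·(k+4)·(k+5)·[(k+6) − k] = 6·(k+1)·(k+2)·(k+3)·(k+4)·(k+5). The product of 5 consecutive integers is divisible by (5)! = 120, so h(k+1) − h(k) is divisible by 6·120 = 720. By the inductive hypothesis 720 | h(k), hence 720 | h(k+1).
This completes the induction.
Therefore the largest such d is 720.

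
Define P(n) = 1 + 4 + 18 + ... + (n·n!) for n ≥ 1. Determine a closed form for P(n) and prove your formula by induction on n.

P(n) = (n + 1)! - 1

We claim P(n) = (n + 1)! - 1 for all n ≥ 1.
Base case (n = 1): P(1) = 1, and the closed form gives 1. They agree.
Suppose the result is true for n = k, so P(k) = (k + 1)! - 1.
Then P(k+1) = P(k) + ((k + 1)(k + 1)!) = ((k + 1)! - 1) + ((k + 1)(k + 1)!).
Simplifying, P(k+1) = ((k+1) + 1)! - 1,
which is the closed form with n = k+1.
Hence, by induction on n, the claim holds for every n ≥ 1.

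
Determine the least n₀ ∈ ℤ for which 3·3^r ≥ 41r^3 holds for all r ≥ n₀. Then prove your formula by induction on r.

At r = 8: 19683 < 20992, so the inequality fails and n₀ ≥ 9. We prove 3·3^r ≥ 41r^3 for all r ≥ 9.
Base case (r = 9): 3·3^r = 59049 and 41r^3 = 29889, so 59049 ≥ 29889.
Suppose the result is true for r = p, so 3·3^p ≥ 41p^3.
Then 3·3^(p + 1) = 3·(3·3^p) ≥ 3·(41p^3).
Also, for p ≥ 9 we have 3·(41p^3) ≥ 41(p+1)^3, since 3 ≥ (1 + 1/p)^3 for all p ≥ 9.
Combining, 3·3^(p + 1) ≥ 41(p+1)^3.
Hence, by induction on r, the claim holds for every r ≥ 9.
Hence the smallest such n₀ is 9.

n₀ = 9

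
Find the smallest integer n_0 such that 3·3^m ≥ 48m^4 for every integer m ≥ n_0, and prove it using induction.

At m = 11: 531441 < 702768, so the inequality fails and n_0 ≥ 12. We prove 3·3^m ≥ 48m^4 for all m ≥ 12.
When m = 12: 3·3^m = 1594323 and 48m^4 = 995328, so 1594323 ≥ 995328.
Suppose the result is true for m = p, so 3·3^p ≥ 48p^4.
Then 3·3^(p + 1) = 3·(3·3^p) ≥ 3·(48p^4).
Also, for p ≥ 12 we have 3·(48p^4) ≥ 48(p+1)^4, since 3 ≥ (1 + 1/p)^4 for all p ≥ 12.
Combining, 3·3^(p + 1) ≥ 48(p+1)^4.
By the principle of mathematical induction, the result holds for all m ≥ 12.
Hence the smallest such n_0 is 12.

n_0 = 12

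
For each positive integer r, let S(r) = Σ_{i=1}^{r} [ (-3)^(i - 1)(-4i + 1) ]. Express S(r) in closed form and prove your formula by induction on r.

We claim S(r) = (-3)^r·r for all r ≥ 1.
Base step (r = 1): S(1) = -3, and the closed form gives -3. They agree.
Inductive step: assume the claim holds for r = i, so S(i) = (-3)^i·i.
Then S(i+1) = S(i) + ((-3)^i(-4i - 3)) = ((-3)^i·i) + ((-3)^i(-4i - 3)).
Simplifying, S(i+1) = (-3)^(i + 1)(i + 1) = (-3)^(i+1)·(i+1),
which is the closed form with r = i+1.
By induction, the statement is established for all r ≥ 1.

S(r) = (-3)^r·r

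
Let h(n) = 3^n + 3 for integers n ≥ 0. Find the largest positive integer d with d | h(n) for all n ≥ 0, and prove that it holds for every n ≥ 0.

d = 2

Computing the first values: h(0) = 4 and h(1) = 6; gcd(4, 6) = 2, so d ≤ 2.
We prove 2 | 3^n + 3 for all n ≥ 0 by induction on n.
Base case (n = 0): h(0) = 4 = 2·(2), so 2 | h(0).
For the inductive step, assume it holds for an arbitrary m ≥ 0, i.e. 2 | h(m). Then
h(m+1) = 3^(m+1) + 3 = 3·(3^m + 3) - 6 = 3·h(m) - 6. The first term is divisible by 2 by the inductive hypothesis, and -6 is divisible by 2. Hence 2 | h(m+1).
Hence, by induction on n, the claim holds for every n ≥ 0.
Therefore the largest such d is 2.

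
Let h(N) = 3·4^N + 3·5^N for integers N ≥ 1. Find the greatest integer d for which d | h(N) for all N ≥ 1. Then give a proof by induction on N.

Computing the first values: h(1) = 27 and h(2) = 123; gcd(27, 123) = 3, so d ≤ 3.
We prove 3 | 3·4^N + 3·5^N for all N ≥ 1 by induction on N.
Base case (N = 1): h(1) = 27 = 3·(9), so 3 | h(1).
For the inductive step, assume it holds for an arbitrary m ≥ 1, i.e. 3 | h(m). Then
h(m+1) − 5·h(m) = (3·4^(m+1) + 3·5^(m+1)) − 5·(3·4^m + 3·5^m) = (3)·4^m·(4 − 5) = (-3)·4^m. Since 3 | h(m) by the inductive hypothesis, 3 | 5·h(m); and 3 | -3 since -3 = 3·-1. Therefore 3 | h(m+1).
Hence, by induction on N, the claim holds for every N ≥ 1.
Therefore the largest such d is 3.

d = 3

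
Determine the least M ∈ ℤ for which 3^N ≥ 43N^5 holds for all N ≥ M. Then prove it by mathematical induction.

At N = 16: 43046721 < 45088768, so the inequality fails and M ≥ 17. We prove 3^N ≥ 43N^5 for all N ≥ 17.
Base step (N = 17): 3^N = 129140163 and 43N^5 = 61053851, so 129140163 ≥ 61053851.
Suppose the result is true for N = m, so 3^m ≥ 43m^5.
Then 3^(m + 1) = 3·(3^m) ≥ 3·(43m^5).
Also, for m ≥ 17 we have 3·(43m^5) ≥ 43(m+1)^5, since 3 ≥ (1 + 1/m)^5 for all m ≥ 17.
Combining, 3^(m + 1) ≥ 43(m+1)^5.
This completes the induction.
Hence the smallest such M is 17.

M = 17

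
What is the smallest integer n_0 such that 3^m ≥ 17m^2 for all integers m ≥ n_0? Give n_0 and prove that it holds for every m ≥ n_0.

At m = 5: 243 < 425, so the inequality fails and n_0 ≥ 6. We prove 3^m ≥ 17m^2 for all m ≥ 6.
Base case (m = 6): 3^m = 729 and 17m^2 = 612, so 729 ≥ 612.
For the inductive step, assume it holds for an arbitrary j ≥ 6, so 3^j ≥ 17j^2.
Then 3^(j + 1) = 3·(3^j) ≥ 3·(17j^2).
Also, for j ≥ 6 we have 3·(17j^2) ≥ 17(j+1)^2, since 3 ≥ (1 + 1/j)^2 for all j ≥ 6.
Combining, 3^(j + 1) ≥ 17(j+1)^2.
By the principle of mathematical induction, the result holds for all m ≥ 6.
Hence the smallest such n_0 is 6.

n_0 = 6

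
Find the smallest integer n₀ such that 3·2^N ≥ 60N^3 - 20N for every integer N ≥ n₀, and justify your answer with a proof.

At N = 16: 196608 < 245440, so the inequality fails and n₀ ≥ 17. We prove 3·2^N ≥ 60N^3 - 20N for all N ≥ 17.
Base case (N = 17): 3·2^N = 393216 and 60N^3 - 20N = 294440, so 393216 ≥ 294440.
Inductive step: assume the claim holds for N = j, so 3·2^j ≥ 60j^3 - 20j.
Then 3·2^(j + 1) = 2·(3·2^j) ≥ 2·(60j^3 - 20j).
Also, for j ≥ 17 we have 2·(60j^3 - 20j) ≥ 60(j+1)^3 - 20(j+1), since 2·(60j^3 - 20j) − (60(j+1)^3 - 20(j+1)) = 60j^3 - 180j^2 - 200j - 40, which is nonnegative for all j ≥ 17.
Combining, 3·2^(j + 1) ≥ 60(j+1)^3 - 20(j+1).
Hence, by induction on N, the claim holds for every N ≥ 17.
Hence the smallest such n₀ is 17.

n₀ = 17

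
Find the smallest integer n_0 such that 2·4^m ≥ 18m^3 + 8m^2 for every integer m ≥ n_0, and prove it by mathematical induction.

At m = 5: 2048 < 2450, so the inequality fails and n_0 ≥ 6. We prove 2·4^m ≥ 18m^3 + 8m^2 for all m ≥ 6.
When m = 6: 2·4^m = 8192 and 18m^3 + 8m^2 = 4176, so 8192 ≥ 4176.
For the inductive step, assume it holds for an arbitrary r ≥ 6, so 2·4^r ≥ 18r^3 + 8r^2.
Then 2·4^(r + 1) = 4·(2·4^r) ≥ 4·(18r^3 + 8r^2).
Also, for r ≥ 6 we have 4·(18r^3 + 8r^2) ≥ 18(r+1)^3 + 8(r+1)^2, since 4·(18r^3 + 8r^2) − (18(r+1)^3 + 8(r+1)^2) = 54r^3 - 30r^2 - 70r - 26, which is nonnegative for all r ≥ 6.
Combining, 2·4^(r + 1) ≥ 18(r+1)^3 + 8(r+1)^2.
By induction, the statement is established for all m ≥ 6.
Hence the smallest such n_0 is 6.

n_0 = 6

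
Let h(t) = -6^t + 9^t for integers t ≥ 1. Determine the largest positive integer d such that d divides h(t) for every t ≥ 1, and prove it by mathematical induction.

Computing the first values: h(1) = 3 and h(2) = 45; gcd(3, 45) = 3, so d ≤ 3.
We prove 3 | -6^t + 9^t for all t ≥ 1 by induction on t.
For the base case t = 1: h(1) = 3 = 3·(1), so 3 | h(1).
Inductive step: assume the claim holds for t = r, i.e. 3 | h(r). Then
9^{r+1} − 6^{r+1} = 9·9^r − 6·6^r = 9·(9^r − 6^r) + (3)·6^r. The first term is divisible by 3 by the inductive hypothesis, and the second term (3)·6^r is divisible by 3 since 3 | 3. Hence 3 | h(r+1).
Hence, by induction on t, the claim holds for every t ≥ 1.
Therefore the largest such d is 3.

d = 3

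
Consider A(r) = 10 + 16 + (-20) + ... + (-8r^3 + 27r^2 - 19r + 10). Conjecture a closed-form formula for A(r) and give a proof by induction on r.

We claim A(r) = -r(2r^3 - 5r^2 - 2r - 5) for all r ≥ 1.
Base case (r = 1): A(1) = 10, and the closed form gives 10. They agree.
Inductive step: assume the claim holds for r = k, so A(k) = k(-2k^3 + 5k^2 + 2k + 5).
Then A(k+1) = A(k) + (-8k^3 + 3k^2 + 11k + 10) = (k(-2k^3 + 5k^2 + 2k + 5)) + (-8k^3 + 3k^2 + 11k + 10).
Simplifying, A(k+1) = -(k + 1)(2k^3 + k^2 - 6k - 10) = -(k+1)(2(k+1)^3 - 5(k+1)^2 - 2(k+1) - 5),
which is the closed form with r = k+1.
Hence, by induction on r, the claim holds for every r ≥ 1.

A(r) = -r(2r^3 - 5r^2 - 2r - 5)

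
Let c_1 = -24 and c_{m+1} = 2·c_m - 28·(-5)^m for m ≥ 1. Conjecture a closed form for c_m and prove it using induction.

Computing the first terms: c_1 = -24, c_2 = 92, c_3 = -516. This suggests c_m = 4(-5)^m - 2^(m + 1).
For the base case m = 1: the formula gives -24 = -24 = c_1.
Suppose the result is true for m = k, so c_k = 4(-5)^k - 2^(k + 1).
Then c_{k+1} = 2·c_k - 28·(-5)^k = 2·(4(-5)^k - 2^(k + 1)) - 28·(-5)^k = 4(-5)^(k + 1) - 2^(k + 2) = 4(-5)^(k+1) - 2^((k+1) + 1),
which is the claimed formula at m = k+1.
Hence, by induction on m, the claim holds for every m ≥ 1.

c_m = 4(-5)^m - 2^(m + 1)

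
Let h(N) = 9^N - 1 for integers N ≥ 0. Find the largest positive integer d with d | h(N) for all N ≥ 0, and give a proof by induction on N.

d = 8

Computing the first values: h(0) = 0 and h(1) = 8; gcd(0, 8) = 8, so d ≤ 8.
We prove 8 | 9^N - 1 for all N ≥ 0 by induction on N.
When N = 0: h(0) = 0 = 8·(0), so 8 | h(0).
For the inductive step, assume it holds for an arbitrary j ≥ 0, i.e. 8 | h(j). Then
h(j+1) = 9^(j+1) - 1 = 9·(9^j - 1) + 8 = 9·h(j) + 8. The first term is divisible by 8 by the inductive hypothesis, and 8 is divisible by 8. Hence 8 | h(j+1).
Hence, by induction on N, the claim holds for every N ≥ 0.
Therefore the largest such d is 8.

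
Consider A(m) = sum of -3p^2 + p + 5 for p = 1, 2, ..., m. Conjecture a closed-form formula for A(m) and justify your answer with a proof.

A(m) = -m(m^2 + m - 5)

We claim A(m) = -m(m^2 + m - 5) for all m ≥ 1.
Base case (m = 1): A(1) = 3, and the closed form gives 3. They agree.
Inductive step: suppose the statement holds for some p ≥ 1, so A(p) = p(-p^2 - p + 5).
Then A(p+1) = A(p) + (p - 3(p + 1)^2 + 6) = (p(-p^2 - p + 5)) + (p - 3(p + 1)^2 + 6).
Simplifying, A(p+1) = -(p + 1)(p^2 + 3p - 3) = -(p+1)((p+1)^2 + (p+1) - 5),
which is the closed form with m = p+1.
This completes the induction.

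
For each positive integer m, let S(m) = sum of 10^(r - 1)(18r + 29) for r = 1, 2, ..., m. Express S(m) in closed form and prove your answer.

We claim S(m) = 10^m(2m + 3) - 3 for all m ≥ 1.
Base step (m = 1): S(1) = 47, and the closed form gives 47. They agree.
Inductive step: assume the claim holds for m = r, so S(r) = 10^r(2r + 3) - 3.
Then S(r+1) = S(r) + (10^r(18r + 47)) = (10^r(2r + 3) - 3) + (10^r(18r + 47)).
Simplifying, S(r+1) = 20·10^r·r + 50·10^r - 3 = 10^(r+1)(2(r+1) + 3) - 3,
which is the closed form with m = r+1.
By induction, the statement is established for all m ≥ 1.

S(m) = 10^m(2m + 3) - 3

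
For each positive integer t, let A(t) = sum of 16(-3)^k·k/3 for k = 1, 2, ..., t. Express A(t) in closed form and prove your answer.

A(t) = (-3)^t(4t + 1) - 1

We claim A(t) = (-3)^t(4t + 1) - 1 for all t ≥ 1.
When t = 1: A(1) = -16, and the closed form gives -16. They agree.
For the inductive step, assume it holds for an arbitrary k ≥ 1, so A(k) = (-3)^k(4k + 1) - 1.
Then A(k+1) = A(k) + (16(-3)^k(-k - 1)) = ((-3)^k(4k + 1) - 1) + (16(-3)^k(-k - 1)).
Simplifying, A(k+1) = -12(-3)^k·k - 15(-3)^k - 1 = (-3)^(k+1)(4(k+1) + 1) - 1,
which is the closed form with t = k+1.
This completes the induction.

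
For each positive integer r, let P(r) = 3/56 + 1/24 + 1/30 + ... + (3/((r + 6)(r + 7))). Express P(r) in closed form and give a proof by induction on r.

We claim P(r) = 3r/(7(r + 7)) for all r ≥ 1.
Base step (r = 1): P(1) = 3/56, and the closed form gives 3/56. They agree.
Inductive step: assume the claim holds for r = k, so P(k) = 3k/(7(k + 7)).
Then P(k+1) = P(k) + (3/((k + 7)(k + 8))) = (3k/(7(k + 7))) + (3/((k + 7)(k + 8))).
Simplifying, P(k+1) = 3(k + 1)/(7(k + 8)) = 3(k+1)/(7((k+1) + 7)),
which is the closed form with r = k+1.
This completes the induction.

P(r) = 3r/(7(r + 7))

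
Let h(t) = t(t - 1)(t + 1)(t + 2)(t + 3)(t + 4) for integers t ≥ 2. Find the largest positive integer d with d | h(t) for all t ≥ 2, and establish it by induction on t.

Computing the first values: h(2) = 720 and h(3) = 5040; gcd(720, 5040) = 720, so d ≤ 720.
We prove 720 | t(t - 1)(t + 1)(t + 2)(t + 3)(t + 4) for all t ≥ 2 by induction on t.
Base case (t = 2): h(2) = 720 = 720·(1), so 720 | h(2).
Inductive step: assume the claim holds for t = j, i.e. 720 | h(j). Then
h(j+1) − h(j) = j·(j+1)·(j+2)·(j+3)·(j+4)·(j+5) − (j-1)·j·(j+1)·(j+2)·(j+3)·(j+4) = j·(j+1)·(j+2)·(j+3)·(j+4)·[(j+5) − (j-1)] = 6·j·(j+1)·(j+2)·(j+3)·(j+4). The product of 5 consecutive integers is divisible by (5)! = 120, so h(j+1) − h(j) is divisible by 6·120 = 720. By the inductive hypothesis 720 | h(j), hence 720 | h(j+1).
Hence, by induction on t, the claim holds for every t ≥ 2.
Therefore the largest such d is 720.

d = 720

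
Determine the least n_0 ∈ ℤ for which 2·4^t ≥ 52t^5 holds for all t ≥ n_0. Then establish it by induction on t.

At t = 10: 2097152 < 5200000, so the inequality fails and n_0 ≥ 11. We prove 2·4^t ≥ 52t^5 for all t ≥ 11.
When t = 11: 2·4^t = 8388608 and 52t^5 = 8374652, so 8388608 ≥ 8374652.
Inductive step: assume the claim holds for t = m, so 2·4^m ≥ 52m^5.
Then 2·4^(m + 1) = 4·(2·4^m) ≥ 4·(52m^5).
Also, for m ≥ 11 we have 4·(52m^5) ≥ 52(m+1)^5, since 4 ≥ (1 + 1/m)^5 for all m ≥ 11.
Combining, 2·4^(m + 1) ≥ 52(m+1)^5.
By the principle of mathematical induction, the result holds for all t ≥ 11.
Hence the smallest such n_0 is 11.

n_0 = 11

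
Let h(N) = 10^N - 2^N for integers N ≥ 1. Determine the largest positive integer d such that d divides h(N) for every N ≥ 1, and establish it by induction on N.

d = 8

Computing the first values: h(1) = 8 and h(2) = 96; gcd(8, 96) = 8, so d ≤ 8.
We prove 8 | 10^N - 2^N for all N ≥ 1 by induction on N.
Base case (N = 1): h(1) = 8 = 8·(1), so 8 | h(1).
For the inductive step, assume it holds for an arbitrary m ≥ 1, i.e. 8 | h(m). Then
10^{m+1} − 2^{m+1} = 10·10^m − 2·2^m = 10·(10^m − 2^m) + (8)·2^m. The first term is divisible by 8 by the inductive hypothesis, and the second term (8)·2^m is divisible by 8 since 8 | 8. Hence 8 | h(m+1).
By the principle of mathematical induction, the result holds for all N ≥ 1.
Therefore the largest such d is 8.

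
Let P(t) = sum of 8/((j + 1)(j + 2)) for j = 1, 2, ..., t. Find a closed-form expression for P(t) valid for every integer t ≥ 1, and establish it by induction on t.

We claim P(t) = 4t/(t + 2) for all t ≥ 1.
Base step (t = 1): P(1) = 4/3, and the closed form gives 4/3. They agree.
Inductive step: assume the claim holds for t = j, so P(j) = 4j/(j + 2).
Then P(j+1) = P(j) + (8/((j + 2)(j + 3))) = (4j/(j + 2)) + (8/((j + 2)(j + 3))).
Simplifying, P(j+1) = 4(j + 1)/(j + 3) = 4(j+1)/((j+1) + 2),
which is the closed form with t = j+1.
Hence, by induction on t, the claim holds for every t ≥ 1.

P(t) = 4t/(t + 2)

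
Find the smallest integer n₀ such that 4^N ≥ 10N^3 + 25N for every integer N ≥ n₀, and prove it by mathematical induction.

n₀ = 6

At N = 5: 1024 < 1375, so the inequality fails and n₀ ≥ 6. We prove 4^N ≥ 10N^3 + 25N for all N ≥ 6.
Base case (N = 6): 4^N = 4096 and 10N^3 + 25N = 2310, so 4096 ≥ 2310.
Inductive step: assume the claim holds for N = m, so 4^m ≥ 10m^3 + 25m.
Then 4^(m + 1) = 4·(4^m) ≥ 4·(10m^3 + 25m).
Also, for m ≥ 6 we have 4·(10m^3 + 25m) ≥ 10(m+1)^3 + 25(m+1), since 4·(10m^3 + 25m) − (10(m+1)^3 + 25(m+1)) = 30m^3 - 30m^2 + 45m - 35, which is nonnegative for all m ≥ 6.
Combining, 4^(m + 1) ≥ 10(m+1)^3 + 25(m+1).
Hence, by induction on N, the claim holds for every N ≥ 6.
Hence the smallest such n₀ is 6.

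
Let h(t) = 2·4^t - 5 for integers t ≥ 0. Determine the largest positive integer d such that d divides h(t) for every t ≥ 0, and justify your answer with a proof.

d = 3

Computing the first values: h(0) = -3 and h(1) = 3; gcd(-3, 3) = 3, so d ≤ 3.
We prove 3 | 2·4^t - 5 for all t ≥ 0 by induction on t.
Base step (t = 0): h(0) = -3 = 3·(-1), so 3 | h(0).
Suppose the result is true for t = m, i.e. 3 | h(m). Then
h(m+1) = 2·4^(m+1) - 5 = 4·(2·4^m - 5) + 15 = 4·h(m) + 15. The first term is divisible by 3 by the inductive hypothesis, and 15 is divisible by 3. Hence 3 | h(m+1).
This completes the induction.
Therefore the largest such d is 3.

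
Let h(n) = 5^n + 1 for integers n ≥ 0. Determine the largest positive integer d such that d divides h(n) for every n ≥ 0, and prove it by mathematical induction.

Computing the first values: h(0) = 2 and h(1) = 6; gcd(2, 6) = 2, so d ≤ 2.
We prove 2 | 5^n + 1 for all n ≥ 0 by induction on n.
When n = 0: h(0) = 2 = 2·(1), so 2 | h(0).
Inductive step: assume the claim holds for n = i, i.e. 2 | h(i). Then
h(i+1) = 5^(i+1) + 1 = 5·(5^i + 1) - 4 = 5·h(i) - 4. The first term is divisible by 2 by the inductive hypothesis, and -4 is divisible by 2. Hence 2 | h(i+1).
This completes the induction.
Therefore the largest such d is 2.

d = 2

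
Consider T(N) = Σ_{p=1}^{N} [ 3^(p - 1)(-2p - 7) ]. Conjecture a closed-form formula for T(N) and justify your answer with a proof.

We claim T(N) = -3^N(N + 3) + 3 for all N ≥ 1.
Base step (N = 1): T(1) = -9, and the closed form gives -9. They agree.
For the inductive step, assume it holds for an arbitrary p ≥ 1, so T(p) = -3^p(p + 3) + 3.
Then T(p+1) = T(p) + (3^p(-2p - 9)) = (-3^p(p + 3) + 3) + (3^p(-2p - 9)).
Simplifying, T(p+1) = -3·3^p·p - 12·3^p + 3 = -3^(p+1)((p+1) + 3) + 3,
which is the closed form with N = p+1.
By induction, the statement is established for all N ≥ 1.

T(N) = -3^N(N + 3) + 3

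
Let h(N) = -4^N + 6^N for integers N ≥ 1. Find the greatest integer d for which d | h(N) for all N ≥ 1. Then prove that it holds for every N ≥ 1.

d = 2

Computing the first values: h(1) = 2 and h(2) = 20; gcd(2, 20) = 2, so d ≤ 2.
We prove 2 | -4^N + 6^N for all N ≥ 1 by induction on N.
For the base case N = 1: h(1) = 2 = 2·(1), so 2 | h(1).
Inductive step: assume the claim holds for N = p, i.e. 2 | h(p). Then
6^{p+1} − 4^{p+1} = 6·6^p − 4·4^p = 6·(6^p − 4^p) + (2)·4^p. The first term is divisible by 2 by the inductive hypothesis, and the second term (2)·4^p is divisible by 2 since 2 | 2. Hence 2 | h(p+1).
By the principle of mathematical induction, the result holds for all N ≥ 1.
Therefore the largest such d is 2.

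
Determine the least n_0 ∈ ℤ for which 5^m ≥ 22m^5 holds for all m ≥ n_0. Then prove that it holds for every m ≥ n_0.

At m = 8: 390625 < 720896, so the inequality fails and n_0 ≥ 9. We prove 5^m ≥ 22m^5 for all m ≥ 9.
Base case (m = 9): 5^m = 1953125 and 22m^5 = 1299078, so 1953125 ≥ 1299078.
For the inductive step, assume it holds for an arbitrary i ≥ 9, so 5^i ≥ 22i^5.
Then 5^(i + 1) = 5·(5^i) ≥ 5·(22i^5).
Also, for i ≥ 9 we have 5·(22i^5) ≥ 22(i+1)^5, since 5 ≥ (1 + 1/i)^5 for all i ≥ 9.
Combining, 5^(i + 1) ≥ 22(i+1)^5.
By the principle of mathematical induction, the result holds for all m ≥ 9.
Hence the smallest such n_0 is 9.

n_0 = 9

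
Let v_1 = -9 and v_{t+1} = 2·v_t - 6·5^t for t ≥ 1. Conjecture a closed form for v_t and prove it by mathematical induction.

Computing the first terms: v_1 = -9, v_2 = -48, v_3 = -246. This suggests v_t = 2^(t - 1) - 2·5^t.
For the base case t = 1: the formula gives -9 = -9 = v_1.
Suppose the result is true for t = m, so v_m = 2^(m - 1) - 2·5^m.
Then v_{m+1} = 2·v_m - 6·5^m = 2·(2^(m - 1) - 2·5^m) - 6·5^m = 2^m - 2·5^(m + 1) = 2^((m+1) - 1) - 2·5^(m+1),
which is the claimed formula at t = m+1.
Hence, by induction on t, the claim holds for every t ≥ 1.

v_t = 2^(t - 1) - 2·5^t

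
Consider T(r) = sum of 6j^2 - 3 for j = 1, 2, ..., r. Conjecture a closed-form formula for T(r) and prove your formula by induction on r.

We claim T(r) = r(r + 2)(2r - 1) for all r ≥ 1.
Base step (r = 1): T(1) = 3, and the closed form gives 3. They agree.
Inductive step: assume the claim holds for r = j, so T(j) = j(2j^2 + 3j - 2).
Then T(j+1) = T(j) + (6(j + 1)^2 - 3) = (j(2j^2 + 3j - 2)) + (6(j + 1)^2 - 3).
Simplifying, T(j+1) = (j + 1)(j + 3)(2j + 1) = (j+1)((j+1) + 2)(2(j+1) - 1),
which is the closed form with r = j+1.
Hence, by induction on r, the claim holds for every r ≥ 1.

T(r) = r(r + 2)(2r - 1)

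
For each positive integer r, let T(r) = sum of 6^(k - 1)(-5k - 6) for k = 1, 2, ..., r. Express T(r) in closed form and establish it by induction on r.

T(r) = -6^r(r + 1) + 1

We claim T(r) = -6^r(r + 1) + 1 for all r ≥ 1.
Base step (r = 1): T(1) = -11, and the closed form gives -11. They agree.
Suppose the result is true for r = k, so T(k) = -6^k(k + 1) + 1.
Then T(k+1) = T(k) + (6^k(-5k - 11)) = (-6^k(k + 1) + 1) + (6^k(-5k - 11)).
Simplifying, T(k+1) = -6·6^k·k - 12·6^k + 1 = -6^(k+1)((k+1) + 1) + 1,
which is the closed form with r = k+1.
Hence, by induction on r, the claim holds for every r ≥ 1.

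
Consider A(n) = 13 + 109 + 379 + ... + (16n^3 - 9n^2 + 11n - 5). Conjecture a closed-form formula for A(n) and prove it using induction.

A(n) = n(4n^3 + 5n^2 + 5n - 1)

We claim A(n) = n(4n^3 + 5n^2 + 5n - 1) for all n ≥ 1.
Base step (n = 1): A(1) = 13, and the closed form gives 13. They agree.
Inductive step: assume the claim holds for n = r, so A(r) = r(4r^3 + 5r^2 + 5r - 1).
Then A(r+1) = A(r) + (16r^3 + 39r^2 + 41r + 13) = (r(4r^3 + 5r^2 + 5r - 1)) + (16r^3 + 39r^2 + 41r + 13).
Simplifying, A(r+1) = (r + 1)(4r^3 + 17r^2 + 27r + 13) = (r+1)(4(r+1)^3 + 5(r+1)^2 + 5(r+1) - 1),
which is the closed form with n = r+1.
By the principle of mathematical induction, the result holds for all n ≥ 1.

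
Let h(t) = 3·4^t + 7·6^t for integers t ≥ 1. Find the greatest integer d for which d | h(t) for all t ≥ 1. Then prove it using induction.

d = 6

Computing the first values: h(1) = 54 and h(2) = 300; gcd(54, 300) = 6, so d ≤ 6.
We prove 6 | 3·4^t + 7·6^t for all t ≥ 1 by induction on t.
Base step (t = 1): h(1) = 54 = 6·(9), so 6 | h(1).
Suppose the result is true for t = r, i.e. 6 | h(r). Then
h(r+1) − 6·h(r) = (3·4^(r+1) + 7·6^(r+1)) − 6·(3·4^r + 7·6^r) = (3)·4^r·(4 − 6) = (-6)·4^r. Since 6 | h(r) by the inductive hypothesis, 6 | 6·h(r); and 6 | -6 since -6 = 6·-1. Therefore 6 | h(r+1).
By induction, the statement is established for all t ≥ 1.
Therefore the largest such d is 6.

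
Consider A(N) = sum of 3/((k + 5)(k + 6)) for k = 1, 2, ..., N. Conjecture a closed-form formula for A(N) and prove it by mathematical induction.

We claim A(N) = N/(2(N + 6)) for all N ≥ 1.
When N = 1: A(1) = 1/14, and the closed form gives 1/14. They agree.
Inductive step: assume the claim holds for N = k, so A(k) = k/(2(k + 6)).
Then A(k+1) = A(k) + (3/((k + 6)(k + 7))) = (k/(2(k + 6))) + (3/((k + 6)(k + 7))).
Simplifying, A(k+1) = (k + 1)/(2(k + 7)) = (k+1)/(2((k+1) + 6)),
which is the closed form with N = k+1.
Hence, by induction on N, the claim holds for every N ≥ 1.

A(N) = N/(2(N + 6))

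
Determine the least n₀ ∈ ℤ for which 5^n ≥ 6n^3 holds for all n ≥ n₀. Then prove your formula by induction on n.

n₀ = 4

At n = 3: 125 < 162, so the inequality fails and n₀ ≥ 4. We prove 5^n ≥ 6n^3 for all n ≥ 4.
For the base case n = 4: 5^n = 625 and 6n^3 = 384, so 625 ≥ 384.
Inductive step: assume the claim holds for n = m, so 5^m ≥ 6m^3.
Then 5^(m + 1) = 5·(5^m) ≥ 5·(6m^3).
Also, for m ≥ 4 we have 5·(6m^3) ≥ 6(m+1)^3, since 5 ≥ (1 + 1/m)^3 for all m ≥ 4.
Combining, 5^(m + 1) ≥ 6(m+1)^3.
Hence, by induction on n, the claim holds for every n ≥ 4.
Hence the smallest such n₀ is 4.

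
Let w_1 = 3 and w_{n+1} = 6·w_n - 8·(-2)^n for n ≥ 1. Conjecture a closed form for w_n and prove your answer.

Computing the first terms: w_1 = 3, w_2 = 34, w_3 = 172. This suggests w_n = (-2)^n + 5·6^(n - 1).
For the base case n = 1: the formula gives 3 = 3 = w_1.
Inductive step: assume the claim holds for n = j, so w_j = (-2)^j + 5·6^(j - 1).
Then w_{j+1} = 6·w_j - 8·(-2)^j = 6·((-2)^j + 5·6^(j - 1)) - 8·(-2)^j = (-2)^(j + 1) + 5·6^j = (-2)^(j+1) + 5·6^((j+1) - 1),
which is the claimed formula at n = j+1.
By induction, the statement is established for all n ≥ 1.

w_n = (-2)^n + 5·6^(n - 1)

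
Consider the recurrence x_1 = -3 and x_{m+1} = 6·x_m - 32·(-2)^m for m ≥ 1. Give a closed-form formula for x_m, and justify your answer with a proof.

Computing the first terms: x_1 = -3, x_2 = 46, x_3 = 148. This suggests x_m = (-2)^(m + 2) + 5·6^(m - 1).
Base step (m = 1): the formula gives -3 = -3 = x_1.
For the inductive step, assume it holds for an arbitrary k ≥ 1, so x_k = (-2)^(k + 2) + 5·6^(k - 1).
Then x_{k+1} = 6·x_k - 32·(-2)^k = 6·((-2)^(k + 2) + 5·6^(k - 1)) - 32·(-2)^k = (-2)^(k + 3) + 5·6^k = (-2)^((k+1) + 2) + 5·6^((k+1) - 1),
which is the claimed formula at m = k+1.
Hence, by induction on m, the claim holds for every m ≥ 1.

x_m = (-2)^(m + 2) + 5·6^(m - 1)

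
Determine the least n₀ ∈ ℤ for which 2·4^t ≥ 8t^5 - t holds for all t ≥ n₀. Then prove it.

At t = 8: 131072 < 262136, so the inequality fails and n₀ ≥ 9. We prove 2·4^t ≥ 8t^5 - t for all t ≥ 9.
For the base case t = 9: 2·4^t = 524288 and 8t^5 - t = 472383, so 524288 ≥ 472383.
For the inductive step, assume it holds for an arbitrary m ≥ 9, so 2·4^m ≥ 8m^5 - m.
Then 2·4^(m + 1) = 4·(2·4^m) ≥ 4·(8m^5 - m).
Also, for m ≥ 9 we have 4·(8m^5 - m) ≥ 8(m+1)^5 - (m+1), since 4·(8m^5 - m) − (8(m+1)^5 - (m+1)) = 24m^5 - 40m^4 - 80m^3 - 80m^2 - 43m - 7, which is nonnegative for all m ≥ 9.
Combining, 2·4^(m + 1) ≥ 8(m+1)^5 - (m+1).
This completes the induction.
Hence the smallest such n₀ is 9.

n₀ = 9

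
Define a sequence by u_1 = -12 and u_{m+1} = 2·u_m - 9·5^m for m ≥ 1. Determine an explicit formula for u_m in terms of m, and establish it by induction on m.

u_m = 3·2^(m - 1) - 3·5^m

Computing the first terms: u_1 = -12, u_2 = -69, u_3 = -363. This suggests u_m = 3·2^(m - 1) - 3·5^m.
When m = 1: the formula gives -12 = -12 = u_1.
Inductive step: assume the claim holds for m = i, so u_i = 3·2^(i - 1) - 3·5^i.
Then u_{i+1} = 2·u_i - 9·5^i = 2·(3·2^(i - 1) - 3·5^i) - 9·5^i = 3·2^i - 3·5^(i + 1) = 3·2^((i+1) - 1) - 3·5^(i+1),
which is the claimed formula at m = i+1.
By induction, the statement is established for all m ≥ 1.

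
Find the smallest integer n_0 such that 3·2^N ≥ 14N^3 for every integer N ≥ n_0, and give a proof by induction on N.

At N = 13: 24576 < 30758, so the inequality fails and n_0 ≥ 14. We prove 3·2^N ≥ 14N^3 for all N ≥ 14.
For the base case N = 14: 3·2^N = 49152 and 14N^3 = 38416, so 49152 ≥ 38416.
Inductive step: suppose the statement holds for some k ≥ 14, so 3·2^k ≥ 14k^3.
Then 3·2^(k + 1) = 2·(3·2^k) ≥ 2·(14k^3).
Also, for k ≥ 14 we have 2·(14k^3) ≥ 14(k+1)^3, since 2 ≥ (1 + 1/k)^3 for all k ≥ 14.
Combining, 3·2^(k + 1) ≥ 14(k+1)^3.
This completes the induction.
Hence the smallest such n_0 is 14.

n_0 = 14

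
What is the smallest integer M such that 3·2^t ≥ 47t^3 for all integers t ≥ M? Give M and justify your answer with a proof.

M = 16

At t = 15: 98304 < 158625, so the inequality fails and M ≥ 16. We prove 3·2^t ≥ 47t^3 for all t ≥ 16.
Base step (t = 16): 3·2^t = 196608 and 47t^3 = 192512, so 196608 ≥ 192512.
For the inductive step, assume it holds for an arbitrary k ≥ 16, so 3·2^k ≥ 47k^3.
Then 3·2^(k + 1) = 2·(3·2^k) ≥ 2·(47k^3).
Also, for k ≥ 16 we have 2·(47k^3) ≥ 47(k+1)^3, since 2 ≥ (1 + 1/k)^3 for all k ≥ 16.
Combining, 3·2^(k + 1) ≥ 47(k+1)^3.
This completes the induction.
Hence the smallest such M is 16.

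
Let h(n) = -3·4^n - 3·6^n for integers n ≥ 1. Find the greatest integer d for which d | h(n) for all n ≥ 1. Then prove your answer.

d = 6

Computing the first values: h(1) = -30 and h(2) = -156; gcd(-30, -156) = 6, so d ≤ 6.
We prove 6 | -3·4^n - 3·6^n for all n ≥ 1 by induction on n.
When n = 1: h(1) = -30 = 6·(-5), so 6 | h(1).
For the inductive step, assume it holds for an arbitrary i ≥ 1, i.e. 6 | h(i). Then
h(i+1) − 6·h(i) = (-3·4^(i+1) - 3·6^(i+1)) − 6·(-3·4^i - 3·6^i) = (-3)·4^i·(4 − 6) = (6)·4^i. Since 6 | h(i) by the inductive hypothesis, 6 | 6·h(i); and 6 | 6 since 6 = 6·1. Therefore 6 | h(i+1).
This completes the induction.
Therefore the largest such d is 6.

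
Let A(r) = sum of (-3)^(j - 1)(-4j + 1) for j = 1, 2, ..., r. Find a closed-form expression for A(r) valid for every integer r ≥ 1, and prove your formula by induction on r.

We claim A(r) = (-3)^r·r for all r ≥ 1.
For the base case r = 1: A(1) = -3, and the closed form gives -3. They agree.
For the inductive step, assume it holds for an arbitrary j ≥ 1, so A(j) = (-3)^j·j.
Then A(j+1) = A(j) + ((-3)^j(-4j - 3)) = ((-3)^j·j) + ((-3)^j(-4j - 3)).
Simplifying, A(j+1) = (-3)^(j + 1)(j + 1) = (-3)^(j+1)·(j+1),
which is the closed form with r = j+1.
This completes the induction.

A(r) = (-3)^r·r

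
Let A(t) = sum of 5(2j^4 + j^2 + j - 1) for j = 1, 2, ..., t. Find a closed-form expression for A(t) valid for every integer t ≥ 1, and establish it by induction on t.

A(t) = t(t + 2)(2t^3 + t^2 + 3t - 1)

We claim A(t) = t(t + 2)(2t^3 + t^2 + 3t - 1) for all t ≥ 1.
For the base case t = 1: A(1) = 15, and the closed form gives 15. They agree.
Inductive step: assume the claim holds for t = j, so A(j) = j(2j^4 + 5j^3 + 5j^2 + 5j - 2).
Then A(j+1) = A(j) + (5j + 10(j + 1)^4 + 5(j + 1)^2) = (j(2j^4 + 5j^3 + 5j^2 + 5j - 2)) + (5j + 10(j + 1)^4 + 5(j + 1)^2).
Simplifying, A(j+1) = (j + 1)(j + 3)(2j^3 + 7j^2 + 11j + 5) = (j+1)((j+1) + 2)(2(j+1)^3 + (j+1)^2 + 3(j+1) - 1),
which is the closed form with t = j+1.
Hence, by induction on t, the claim holds for every t ≥ 1.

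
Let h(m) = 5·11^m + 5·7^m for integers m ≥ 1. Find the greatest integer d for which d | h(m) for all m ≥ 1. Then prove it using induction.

d = 10

Computing the first values: h(1) = 90 and h(2) = 850; gcd(90, 850) = 10, so d ≤ 10.
We prove 10 | 5·11^m + 5·7^m for all m ≥ 1 by induction on m.
Base case (m = 1): h(1) = 90 = 10·(9), so 10 | h(1).
Inductive step: assume the claim holds for m = j, i.e. 10 | h(j). Then
h(j+1) − 11·h(j) = (5·11^(j+1) + 5·7^(j+1)) − 11·(5·11^j + 5·7^j) = (5)·7^j·(7 − 11) = (-20)·7^j. Since 10 | h(j) by the inductive hypothesis, 10 | 11·h(j); and 10 | -20 since -20 = 10·-2. Therefore 10 | h(j+1).
By the principle of mathematical induction, the result holds for all m ≥ 1.
Therefore the largest such d is 10.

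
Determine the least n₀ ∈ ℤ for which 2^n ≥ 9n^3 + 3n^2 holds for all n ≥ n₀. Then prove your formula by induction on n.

n₀ = 15

At n = 14: 16384 < 25284, so the inequality fails and n₀ ≥ 15. We prove 2^n ≥ 9n^3 + 3n^2 for all n ≥ 15.
Base step (n = 15): 2^n = 32768 and 9n^3 + 3n^2 = 31050, so 32768 ≥ 31050.
Inductive step: suppose the statement holds for some p ≥ 15, so 2^p ≥ 9p^3 + 3p^2.
Then 2^(p + 1) = 2·(2^p) ≥ 2·(9p^3 + 3p^2).
Also, for p ≥ 15 we have 2·(9p^3 + 3p^2) ≥ 9(p+1)^3 + 3(p+1)^2, since 2·(9p^3 + 3p^2) − (9(p+1)^3 + 3(p+1)^2) = 9p^3 - 24p^2 - 33p - 12, which is nonnegative for all p ≥ 15.
Combining, 2^(p + 1) ≥ 9(p+1)^3 + 3(p+1)^2.
This completes the induction.
Hence the smallest such n₀ is 15.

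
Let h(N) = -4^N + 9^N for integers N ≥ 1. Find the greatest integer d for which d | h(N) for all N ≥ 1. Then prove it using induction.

d = 5

Computing the first values: h(1) = 5 and h(2) = 65; gcd(5, 65) = 5, so d ≤ 5.
We prove 5 | -4^N + 9^N for all N ≥ 1 by induction on N.
For the base case N = 1: h(1) = 5 = 5·(1), so 5 | h(1).
Suppose the result is true for N = m, i.e. 5 | h(m). Then
9^{m+1} − 4^{m+1} = 9·9^m − 4·4^m = 9·(9^m − 4^m) + (5)·4^m. The first term is divisible by 5 by the inductive hypothesis, and the second term (5)·4^m is divisible by 5 since 5 | 5. Hence 5 | h(m+1).
By induction, the statement is established for all N ≥ 1.
Therefore the largest such d is 5.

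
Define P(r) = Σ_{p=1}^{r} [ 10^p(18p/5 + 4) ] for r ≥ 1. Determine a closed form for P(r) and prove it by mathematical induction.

We claim P(r) = 4·10^r(r + 1) - 4 for all r ≥ 1.
Base step (r = 1): P(1) = 76, and the closed form gives 76. They agree.
Inductive step: assume the claim holds for r = p, so P(p) = 4·10^p(p + 1) - 4.
Then P(p+1) = P(p) + (10^p(36p + 76)) = (4·10^p(p + 1) - 4) + (10^p(36p + 76)).
Simplifying, P(p+1) = 40·10^p·p + 80·10^p - 4 = 4·10^(p+1)((p+1) + 1) - 4,
which is the closed form with r = p+1.
Hence, by induction on r, the claim holds for every r ≥ 1.

P(r) = 4·10^r(r + 1) - 4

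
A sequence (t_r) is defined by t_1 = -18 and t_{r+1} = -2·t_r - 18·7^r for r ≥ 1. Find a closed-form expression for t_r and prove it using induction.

t_r = -(-2)^(r + 1) - 2·7^r

Computing the first terms: t_1 = -18, t_2 = -90, t_3 = -702. This suggests t_r = -(-2)^(r + 1) - 2·7^r.
Base case (r = 1): the formula gives -18 = -18 = t_1.
Inductive step: suppose the statement holds for some i ≥ 1, so t_i = -(-2)^(i + 1) - 2·7^i.
Then t_{i+1} = -2·t_i - 18·7^i = -2·(-(-2)^(i + 1) - 2·7^i) - 18·7^i = -(-2)^(i + 2) - 2·7^(i + 1) = -(-2)^((i+1) + 1) - 2·7^(i+1),
which is the claimed formula at r = i+1.
Hence, by induction on r, the claim holds for every r ≥ 1.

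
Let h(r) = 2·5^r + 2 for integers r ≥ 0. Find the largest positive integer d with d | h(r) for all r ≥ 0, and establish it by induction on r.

Computing the first values: h(0) = 4 and h(1) = 12; gcd(4, 12) = 4, so d ≤ 4.
We prove 4 | 2·5^r + 2 for all r ≥ 0 by induction on r.
When r = 0: h(0) = 4 = 4·(1), so 4 | h(0).
Inductive step: suppose the statement holds for some p ≥ 0, i.e. 4 | h(p). Then
h(p+1) = 2·5^(p+1) + 2 = 5·(2·5^p + 2) - 8 = 5·h(p) - 8. The first term is divisible by 4 by the inductive hypothesis, and -8 is divisible by 4. Hence 4 | h(p+1).
This completes the induction.
Therefore the largest such d is 4.

d = 4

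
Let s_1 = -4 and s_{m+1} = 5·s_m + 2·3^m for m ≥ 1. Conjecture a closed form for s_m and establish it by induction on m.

Computing the first terms: s_1 = -4, s_2 = -14, s_3 = -52. This suggests s_m = -3^m - 5^(m - 1).
For the base case m = 1: the formula gives -4 = -4 = s_1.
Inductive step: suppose the statement holds for some p ≥ 1, so s_p = -3^p - 5^(p - 1).
Then s_{p+1} = 5·s_p + 2·3^p = 5·(-3^p - 5^(p - 1)) + 2·3^p = -3^(p + 1) - 5^p = -3^(p+1) - 5^((p+1) - 1),
which is the claimed formula at m = p+1.
By induction, the statement is established for all m ≥ 1.

s_m = -3^m - 5^(m - 1)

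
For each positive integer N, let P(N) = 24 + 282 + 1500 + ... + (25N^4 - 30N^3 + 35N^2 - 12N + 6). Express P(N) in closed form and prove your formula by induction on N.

P(N) = N(5N^4 + 5N^3 + 5N^2 + 4N + 5)

We claim P(N) = N(5N^4 + 5N^3 + 5N^2 + 4N + 5) for all N ≥ 1.
Base step (N = 1): P(1) = 24, and the closed form gives 24. They agree.
Suppose the result is true for N = r, so P(r) = r(5r^4 + 5r^3 + 5r^2 + 4r + 5).
Then P(r+1) = P(r) + (25r^4 + 70r^3 + 95r^2 + 68r + 24) = (r(5r^4 + 5r^3 + 5r^2 + 4r + 5)) + (25r^4 + 70r^3 + 95r^2 + 68r + 24).
Simplifying, P(r+1) = (r + 1)(5r^4 + 25r^3 + 50r^2 + 49r + 24) = (r+1)(5(r+1)^4 + 5(r+1)^3 + 5(r+1)^2 + 4(r+1) + 5),
which is the closed form with N = r+1.
Hence, by induction on N, the claim holds for every N ≥ 1.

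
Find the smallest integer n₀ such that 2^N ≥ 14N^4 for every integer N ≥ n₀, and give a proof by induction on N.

At N = 21: 2097152 < 2722734, so the inequality fails and n₀ ≥ 22. We prove 2^N ≥ 14N^4 for all N ≥ 22.
For the base case N = 22: 2^N = 4194304 and 14N^4 = 3279584, so 4194304 ≥ 3279584.
Suppose the result is true for N = j, so 2^j ≥ 14j^4.
Then 2^(j + 1) = 2·(2^j) ≥ 2·(14j^4).
Also, for j ≥ 22 we have 2·(14j^4) ≥ 14(j+1)^4, since 2 ≥ (1 + 1/j)^4 for all j ≥ 22.
Combining, 2^(j + 1) ≥ 14(j+1)^4.
By the principle of mathematical induction, the result holds for all N ≥ 22.
Hence the smallest such n₀ is 22.

n₀ = 22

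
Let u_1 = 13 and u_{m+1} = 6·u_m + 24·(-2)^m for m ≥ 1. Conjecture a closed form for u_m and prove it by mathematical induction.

Computing the first terms: u_1 = 13, u_2 = 30, u_3 = 276. This suggests u_m = -3(-2)^m + 7·6^(m - 1).
Base step (m = 1): the formula gives 13 = 13 = u_1.
For the inductive step, assume it holds for an arbitrary i ≥ 1, so u_i = -3(-2)^i + 7·6^(i - 1).
Then u_{i+1} = 6·u_i + 24·(-2)^i = 6·(-3(-2)^i + 7·6^(i - 1)) + 24·(-2)^i = -3(-2)^(i + 1) + 7·6^i = -3(-2)^(i+1) + 7·6^((i+1) - 1),
which is the claimed formula at m = i+1.
This completes the induction.

u_m = -3(-2)^m + 7·6^(m - 1)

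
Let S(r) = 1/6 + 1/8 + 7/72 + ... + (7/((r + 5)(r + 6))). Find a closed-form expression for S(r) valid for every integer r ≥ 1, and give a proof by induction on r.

We claim S(r) = 7r/(6(r + 6)) for all r ≥ 1.
Base case (r = 1): S(1) = 1/6, and the closed form gives 1/6. They agree.
Inductive step: assume the claim holds for r = m, so S(m) = 7m/(6(m + 6)).
Then S(m+1) = S(m) + (7/((m + 6)(m + 7))) = (7m/(6(m + 6))) + (7/((m + 6)(m + 7))).
Simplifying, S(m+1) = 7(m + 1)/(6(m + 7)) = 7(m+1)/(6((m+1) + 6)),
which is the closed form with r = m+1.
By the principle of mathematical induction, the result holds for all r ≥ 1.

S(r) = 7r/(6(r + 6))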